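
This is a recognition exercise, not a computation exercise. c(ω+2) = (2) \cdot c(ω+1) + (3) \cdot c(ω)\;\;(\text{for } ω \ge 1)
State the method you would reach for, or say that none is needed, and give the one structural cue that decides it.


Diagnosis: the characteristic-root method — every coefficient is a fixed number and the forcing is zero — substitute r^ω and read off the root equation.


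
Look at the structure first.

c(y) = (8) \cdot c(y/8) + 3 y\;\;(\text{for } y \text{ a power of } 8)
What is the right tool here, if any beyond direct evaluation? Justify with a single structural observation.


Method: the master substitution — the argument shrinks by the factor 8, so measure the index on a logarithmic scale and the recursion becomes a shift.


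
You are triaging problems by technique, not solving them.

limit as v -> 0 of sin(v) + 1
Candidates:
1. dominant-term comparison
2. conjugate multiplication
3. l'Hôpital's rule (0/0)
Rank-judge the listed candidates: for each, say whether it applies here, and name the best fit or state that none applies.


Verdict: no special technique — no denominator vanishes and nothing blows up at 0: direct substitution is the whole computation.
- dominant-term comparison: no dominant-degree comparison decides it.
- conjugate multiplication: no difference of divergent radicals appears, so rationalizing has nothing to cancel.
- l'Hôpital's rule (0/0): substituting the point produces a determinate value, not a 0 over 0 clash.


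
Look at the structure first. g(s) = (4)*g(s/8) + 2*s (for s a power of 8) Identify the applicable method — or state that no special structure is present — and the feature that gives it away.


Verdict: the master substitution — the argument s/8 divides the index by 8; the standard s = 8^m substitution converts it to a constant-shift recurrence.


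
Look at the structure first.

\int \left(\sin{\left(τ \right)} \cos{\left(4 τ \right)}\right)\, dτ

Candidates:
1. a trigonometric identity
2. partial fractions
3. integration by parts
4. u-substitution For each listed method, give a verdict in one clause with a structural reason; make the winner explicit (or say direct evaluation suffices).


Best approach: a trigonometric identity — two sinusoids at different rates multiply in \sin{\left(τ \right)} \cos{\left(4 τ \right)}; the product-to-sum identity uncouples them.
- a trigonometric identity: applies; the problem has the shape this method handles.
- partial fractions: there is no rational-function structure to decompose.
- integration by parts: not the natural route: no polynomial-kernel product appears — a recursive parts reduction of the trigonometric product exists, but the identity rewrite is direct.
- u-substitution: no subexpression of the integrand serves as a whole-integral substitution inner — individual terms may offer their own, but none carries its derivative as a factor of the full integrand; a working change of variable would have to be constructed from outside the expression.


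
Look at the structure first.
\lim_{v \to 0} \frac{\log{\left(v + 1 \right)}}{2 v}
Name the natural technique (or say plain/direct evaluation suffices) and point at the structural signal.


Verdict: l'Hôpital's rule (0/0) — the 0/0 form at 0 is the signature situation for l'Hôpital's rule. One could equally expand both pieces locally and compare leading terms; the rule does that in one stroke.


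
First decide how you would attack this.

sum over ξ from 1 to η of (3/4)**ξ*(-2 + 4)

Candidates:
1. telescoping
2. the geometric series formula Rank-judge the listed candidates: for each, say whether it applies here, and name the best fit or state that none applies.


Diagnosis: the geometric series formula — each term is 3/4 times the previous one, so the geometric-series formula applies directly.
- telescoping — as presented, consecutive terms share no shifted copy to cancel against — no rewrite is on display to change that.
- the geometric series formula — applies; the problem has the shape this method handles.


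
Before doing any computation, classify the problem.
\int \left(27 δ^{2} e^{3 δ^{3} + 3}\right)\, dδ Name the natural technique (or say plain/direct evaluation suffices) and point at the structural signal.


Diagnosis: u-substitution — collected, the integrand has one factor that is, up to a constant, the derivative of an inner expression the rest depends on — substitute for that inner expression.


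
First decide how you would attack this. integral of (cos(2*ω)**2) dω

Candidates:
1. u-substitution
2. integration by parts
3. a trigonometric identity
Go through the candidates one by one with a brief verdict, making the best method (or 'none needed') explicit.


Verdict: a trigonometric identity — cos(2*ω)**2 is the textbook power-reduction case — identities first, antiderivatives second.
- u-substitution: no subexpression of the integrand serves as a whole-integral substitution inner — individual terms may offer their own, but none carries its derivative as a factor of the full integrand; a working change of variable would have to be constructed from outside the expression.
- integration by parts: not the natural route: no polynomial-kernel product appears — a recursive parts reduction of the trigonometric product exists, but the identity rewrite is direct.
- a trigonometric identity — applies; the problem has the shape this method handles.


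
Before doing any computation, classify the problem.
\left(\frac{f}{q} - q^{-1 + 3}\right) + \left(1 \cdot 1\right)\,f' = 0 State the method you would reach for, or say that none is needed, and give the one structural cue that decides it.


Diagnosis: a linear integrating factor — linear in the unknown with genuine forcing: multiply through by the exponential of the integrated coefficient and the left side closes into one derivative.


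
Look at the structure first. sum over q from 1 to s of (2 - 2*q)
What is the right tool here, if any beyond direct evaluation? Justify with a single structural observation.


Best approach: no special technique — recognize the absence of structure: constant-multiple powers of q summed plainly, no special method required.


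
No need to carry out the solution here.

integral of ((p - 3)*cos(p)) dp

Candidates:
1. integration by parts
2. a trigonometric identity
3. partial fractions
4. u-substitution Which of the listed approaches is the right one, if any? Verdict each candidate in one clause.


Verdict: integration by parts — the integrand splits as p - 3 times cos(p) — repeatedly differentiating the polynomial part kills it, which is the parts ladder.
- integration by parts: yes — fits the structure here.
- a trigonometric identity: no even trigonometric power and no product of distinct frequencies to rewrite.
- partial fractions — there is no rational-function structure to decompose.
- u-substitution — no subexpression of the integrand serves as a whole-integral substitution inner — individual terms may offer their own, but none carries its derivative as a factor of the full integrand; a working change of variable would have to be constructed from outside the expression.


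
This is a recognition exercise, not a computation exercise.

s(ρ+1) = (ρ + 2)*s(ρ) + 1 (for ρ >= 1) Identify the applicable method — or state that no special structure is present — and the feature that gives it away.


Technique: a summation factor — one step of memory with a weight ρ + 2 that changes as the index grows — the summation-factor construction is built for this.


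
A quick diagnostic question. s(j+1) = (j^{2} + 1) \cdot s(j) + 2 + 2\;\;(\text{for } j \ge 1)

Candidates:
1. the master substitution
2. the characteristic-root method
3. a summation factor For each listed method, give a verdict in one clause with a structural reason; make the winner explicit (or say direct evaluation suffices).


Technique: a summation factor — because the multiplier j^{2} + 1 is index-dependent, divide through by its running product and sum the resulting differences.
- the master substitution — with no divided-index recursive call, reindexing by powers of a base buys nothing.
- the characteristic-root method: the coefficients vary with the index, breaking the constant-coefficient structure the method needs.
- a summation factor — applicable, and directly so.


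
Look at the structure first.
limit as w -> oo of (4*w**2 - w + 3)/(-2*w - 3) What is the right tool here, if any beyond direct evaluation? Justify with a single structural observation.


Method: dominant-term comparison — as w grows, only the highest-degree terms matter — compare leading terms and read the limit off. As a single quotient, the ∞/∞ shape would yield to repeated differentiation as well — the growth comparison gets there in one look.


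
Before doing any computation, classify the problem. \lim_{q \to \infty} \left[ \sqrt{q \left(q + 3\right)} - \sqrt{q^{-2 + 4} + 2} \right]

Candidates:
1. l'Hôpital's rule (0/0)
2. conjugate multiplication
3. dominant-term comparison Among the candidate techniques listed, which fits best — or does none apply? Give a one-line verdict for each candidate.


Method: conjugate multiplication — an infinity-minus-infinity difference with a surviving radical — multiply by the conjugate to cancel the divergence.
- l'Hôpital's rule (0/0) — no quotient structure at all: the clash is ∞ minus ∞, which rationalizing converts into a tractable ratio.
- conjugate multiplication — applicable, and directly so.
- dominant-term comparison — leading-power comparison does not apply to this form.


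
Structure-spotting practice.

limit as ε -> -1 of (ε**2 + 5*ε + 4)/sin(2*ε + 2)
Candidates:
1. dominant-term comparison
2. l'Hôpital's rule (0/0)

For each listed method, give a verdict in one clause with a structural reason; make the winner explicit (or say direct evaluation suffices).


Method: l'Hôpital's rule (0/0) — substituting -1 gives 0 over 0; differentiate top and bottom once and re-evaluate. A local series expansion at the point resolves it as well; the rule is the packaged version of that step.
- dominant-term comparison — this is not a rational comparison of growth rates at infinity.
- l'Hôpital's rule (0/0) — yes — fits the structure here.


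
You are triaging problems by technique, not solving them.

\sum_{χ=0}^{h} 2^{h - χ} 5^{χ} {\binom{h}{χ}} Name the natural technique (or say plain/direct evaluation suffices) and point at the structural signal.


Diagnosis: the binomial theorem — {\binom{h}{χ}} weighting matched powers of 5 and 2 is the expanded form of (5 + 2)^h — fold it back up.


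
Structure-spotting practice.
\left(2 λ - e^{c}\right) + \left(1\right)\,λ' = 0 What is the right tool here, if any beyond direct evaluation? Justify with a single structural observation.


Method: a linear integrating factor — λ enters only linearly with coefficient 2; multiply by exp of the integral of 2 and the left side becomes one derivative.


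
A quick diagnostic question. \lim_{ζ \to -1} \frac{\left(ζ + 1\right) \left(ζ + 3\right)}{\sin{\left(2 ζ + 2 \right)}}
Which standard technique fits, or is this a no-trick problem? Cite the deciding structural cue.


Method: l'Hôpital's rule (0/0) — the 0/0 form at -1 is the signature situation for l'Hôpital's rule. The standard small-argument limits would also carry it; the rule is the systematic route.


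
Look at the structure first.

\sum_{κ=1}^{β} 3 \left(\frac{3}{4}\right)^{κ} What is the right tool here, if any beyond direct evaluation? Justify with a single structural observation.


Best approach: the geometric series formula — check a ratio of consecutive terms: it is \frac{3}{4}, independent of the index, so the geometric formula closes the sum.


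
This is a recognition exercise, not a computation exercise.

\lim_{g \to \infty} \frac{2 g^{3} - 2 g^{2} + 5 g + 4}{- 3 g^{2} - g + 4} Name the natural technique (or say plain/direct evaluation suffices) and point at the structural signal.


Method: dominant-term comparison — at large g only the top-degree terms survive; compare the leading terms and the limit falls out. Differentiating the expression as a single quotient would eventually settle it as well; matching dominant growth settles it immediately.


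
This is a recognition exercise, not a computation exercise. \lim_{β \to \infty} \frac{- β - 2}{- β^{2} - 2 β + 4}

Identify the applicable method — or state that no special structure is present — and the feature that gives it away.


Verdict: dominant-term comparison — growth-rate triage: the leading powers of β decide the limit, everything else is noise. Viewed as a single quotient this is an ∞/∞ form — an at-infinity application of l'Hôpital's rule would also resolve it; comparing leading growth reads the answer without differentiating.


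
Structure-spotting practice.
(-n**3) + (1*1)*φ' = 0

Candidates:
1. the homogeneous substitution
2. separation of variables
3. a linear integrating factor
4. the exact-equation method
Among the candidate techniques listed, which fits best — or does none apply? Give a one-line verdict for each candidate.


Diagnosis: no special technique — solved for the derivative, φ never appears on the right — this is a direct integration in n, not a differential-equations problem at heart.
- the homogeneous substitution: solved for the derivative, the right side changes under joint scaling of the two variables.
- separation of variables: with no unknown in the slope, separating variables is a formality — the equation integrates directly.
- a linear integrating factor — with the unknown absent the integrating factor is a formality; direct integration is the working structure.
- the exact-equation method: no dependence on the unknown anywhere: exactness is a label without content here.


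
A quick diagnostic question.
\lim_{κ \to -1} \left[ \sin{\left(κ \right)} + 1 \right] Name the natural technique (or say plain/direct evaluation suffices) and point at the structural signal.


Diagnosis: no special technique — no zero denominators, no indeterminate clash at -1 — substitute and read off the value.


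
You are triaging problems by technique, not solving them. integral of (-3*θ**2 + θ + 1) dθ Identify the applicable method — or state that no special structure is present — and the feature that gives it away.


Best approach: no special technique — every term is a constant multiple of a power of θ; term-wise power-rule integration needs no preliminary transformation.


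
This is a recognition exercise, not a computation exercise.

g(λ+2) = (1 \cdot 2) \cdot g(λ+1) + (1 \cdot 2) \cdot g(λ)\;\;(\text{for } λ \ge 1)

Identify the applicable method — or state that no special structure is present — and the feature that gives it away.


Diagnosis: the characteristic-root method — fixed numeric weights on consecutive terms and no forcing term added: the root method in its home territory.


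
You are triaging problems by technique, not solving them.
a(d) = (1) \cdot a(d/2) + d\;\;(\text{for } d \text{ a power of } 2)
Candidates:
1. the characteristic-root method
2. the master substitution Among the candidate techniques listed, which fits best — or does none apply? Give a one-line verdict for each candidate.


Technique: the master substitution — the argument contracts 2-fold per step: reindex d exponentially and solve the linear recurrence in the new index.
- the characteristic-root method: the recursion divides its index rather than shifting it — outside the constant-shift family the root method covers.
- the master substitution: a fit — the right tool for this form.


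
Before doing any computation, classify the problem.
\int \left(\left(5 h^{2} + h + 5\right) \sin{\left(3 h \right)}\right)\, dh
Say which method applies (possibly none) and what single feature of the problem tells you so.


Verdict: integration by parts — a polynomial factor 5 h^{2} + h + 5 multiplies \sin{\left(3 h \right)}; differentiating 5 h^{2} + h + 5 lowers its degree while \sin{\left(3 h \right)} integrates cleanly, so parts wins.


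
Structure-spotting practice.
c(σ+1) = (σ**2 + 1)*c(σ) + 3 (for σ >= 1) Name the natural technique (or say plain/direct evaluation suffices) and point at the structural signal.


Method: a summation factor — because the multiplier σ**2 + 1 is index-dependent, divide through by its running product and sum the resulting differences.


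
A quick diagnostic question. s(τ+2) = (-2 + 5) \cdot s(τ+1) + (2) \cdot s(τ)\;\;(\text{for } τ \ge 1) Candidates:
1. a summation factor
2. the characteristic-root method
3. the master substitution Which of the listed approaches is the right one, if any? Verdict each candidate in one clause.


Technique: the characteristic-root method — constant coefficients and linearity mean the ansatz r^τ reduces it to solving the characteristic polynomial.
- a summation factor: a summation factor telescopes one-step recursions; this one carries higher-order memory.
- the characteristic-root method — applicable, and directly so.
- the master substitution — this is shift-type recursion, outside the divide-and-conquer template.


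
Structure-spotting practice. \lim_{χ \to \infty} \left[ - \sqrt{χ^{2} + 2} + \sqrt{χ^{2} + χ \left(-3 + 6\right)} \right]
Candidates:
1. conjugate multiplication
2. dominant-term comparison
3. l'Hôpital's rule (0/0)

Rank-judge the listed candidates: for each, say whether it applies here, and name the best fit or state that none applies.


Technique: conjugate multiplication — the difference \sqrt{χ^{2} + χ \left(-3 + 6\right)} - \sqrt{χ^{2} + 2} is an ∞ − ∞ stalemate; its conjugate partner breaks the tie.
- conjugate multiplication: applies; the problem has the shape this method handles.
- dominant-term comparison: no dominant power emerges to decide the limit by degree comparison.
- l'Hôpital's rule (0/0): substitution produces ∞ − ∞ rather than a vanishing quotient; the rule needs a 0/0 ratio to act on.


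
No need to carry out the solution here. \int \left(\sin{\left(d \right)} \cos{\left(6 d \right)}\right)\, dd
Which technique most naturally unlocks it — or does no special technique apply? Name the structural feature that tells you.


Method: a trigonometric identity — the identity turns \sin{\left(d \right)} \cos{\left(6 d \right)} into two lone cosines/sines, each trivially integrable.


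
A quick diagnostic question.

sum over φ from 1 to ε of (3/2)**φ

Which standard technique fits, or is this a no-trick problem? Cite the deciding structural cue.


Verdict: the geometric series formula — each summand is the previous one scaled by 3/2; that constant multiplier is itself the geometric structure.


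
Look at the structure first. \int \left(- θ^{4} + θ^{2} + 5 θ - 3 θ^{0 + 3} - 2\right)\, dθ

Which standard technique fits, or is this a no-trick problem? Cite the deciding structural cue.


Technique: no special technique — nothing composite, nothing rational, nothing trigonometric — each constant-multiple power of θ integrates by the power rule alone.


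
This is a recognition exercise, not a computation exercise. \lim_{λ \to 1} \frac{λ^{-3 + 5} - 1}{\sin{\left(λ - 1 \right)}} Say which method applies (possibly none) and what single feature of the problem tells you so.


Verdict: l'Hôpital's rule (0/0) — both numerator and denominator vanish at 1: the genuine 0/0 indeterminate that l'Hôpital exists for. Expanding numerator and denominator to first order gives the same value — the rule automates exactly that.


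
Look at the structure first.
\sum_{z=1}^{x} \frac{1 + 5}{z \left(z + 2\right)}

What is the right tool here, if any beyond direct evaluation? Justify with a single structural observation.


Method: telescoping — poles of \frac{1 + 5}{z \left(z + 2\right)} differ by an integer, the telltale of a telescoping partial-fraction sum.


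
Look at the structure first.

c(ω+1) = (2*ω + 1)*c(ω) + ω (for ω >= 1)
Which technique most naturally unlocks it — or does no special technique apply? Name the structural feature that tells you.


Best approach: a summation factor — with the index-dependent coefficient 2*ω + 1, dividing by the cumulative product turns the left side into a pure difference.


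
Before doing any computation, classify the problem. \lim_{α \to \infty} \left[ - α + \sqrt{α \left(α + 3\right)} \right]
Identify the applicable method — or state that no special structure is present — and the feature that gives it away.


Verdict: conjugate multiplication — neither \sqrt{α \left(α + 3\right)} nor α converges alone, so rewrite their difference as a conjugate-rationalized quotient first.


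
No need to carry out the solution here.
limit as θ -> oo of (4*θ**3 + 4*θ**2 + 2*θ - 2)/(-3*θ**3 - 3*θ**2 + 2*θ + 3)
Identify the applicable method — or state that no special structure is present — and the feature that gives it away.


Diagnosis: dominant-term comparison — divide through by the highest power of θ; every lower-order term dies and the dominant terms decide the limit. Viewed as a single quotient this is an ∞/∞ form — an at-infinity application of l'Hôpital's rule would also resolve it; comparing leading growth reads the answer without differentiating.


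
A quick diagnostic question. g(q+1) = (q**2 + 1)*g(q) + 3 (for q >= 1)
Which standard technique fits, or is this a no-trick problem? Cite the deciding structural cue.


Verdict: a summation factor — the coefficient q**2 + 1 drifts with the index, so no fixed root exists; normalizing by the cumulative product telescopes it.


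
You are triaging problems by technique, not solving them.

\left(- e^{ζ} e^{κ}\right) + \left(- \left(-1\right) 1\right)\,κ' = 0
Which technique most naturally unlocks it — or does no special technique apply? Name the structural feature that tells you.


Best approach: separation of variables — solved for the derivative, the right side splits multiplicatively into a function of each variable alone — divide and integrate each side.


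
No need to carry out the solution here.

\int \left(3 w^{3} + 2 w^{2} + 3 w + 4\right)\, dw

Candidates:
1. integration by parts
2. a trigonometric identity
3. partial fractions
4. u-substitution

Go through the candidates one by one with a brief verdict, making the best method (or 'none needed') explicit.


Best approach: no special technique — the integrand is a sum of constant multiples of powers of w — integrate term by term.
- integration by parts: parts would only shuffle a directly integrable integrand.
- a trigonometric identity — no sine or cosine appears, so there is nothing for a trigonometric identity to act on.
- partial fractions — the expression is not a ratio of polynomials that decomposes further.
- u-substitution: no substitution does more than relabel what direct integration already handles.


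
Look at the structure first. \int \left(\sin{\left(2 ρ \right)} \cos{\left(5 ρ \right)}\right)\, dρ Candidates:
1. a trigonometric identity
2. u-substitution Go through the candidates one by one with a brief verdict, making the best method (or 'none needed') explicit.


Technique: a trigonometric identity — mixed-frequency products such as \sin{\left(2 ρ \right)} \cos{\left(5 ρ \right)} are designed for the product-to-sum formula.
- a trigonometric identity: a fit — the right tool for this form.
- u-substitution: no subexpression of the integrand pairs with its own derivative as a factor — individual terms may offer their own substitutions, but any change of variable covering the whole integral would have to be constructed from outside the expression.


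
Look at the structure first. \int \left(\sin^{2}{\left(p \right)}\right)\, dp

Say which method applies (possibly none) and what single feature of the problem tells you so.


Verdict: a trigonometric identity — \sin^{2}{\left(p \right)} is an even power — the power-reduction identity rewrites it into first-degree cosines.


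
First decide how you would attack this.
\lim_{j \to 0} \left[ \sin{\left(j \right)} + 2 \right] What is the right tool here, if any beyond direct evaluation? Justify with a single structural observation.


Diagnosis: no special technique — the expression is continuous at the evaluation point — substitute directly; no indeterminate form appears.


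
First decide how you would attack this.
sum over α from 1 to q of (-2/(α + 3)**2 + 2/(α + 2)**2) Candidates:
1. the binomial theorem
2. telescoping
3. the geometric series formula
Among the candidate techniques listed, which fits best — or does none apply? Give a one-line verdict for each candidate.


Technique: telescoping — write out three consecutive terms and watch the interior cancel: the advanced copy one term subtracts reappears as the very next term's leading piece, pair after pair.
- the binomial theorem — there is no pair of bases whose matched powers would reassemble into a single binomial power.
- telescoping — applies; the problem has the shape this method handles.
- the geometric series formula: the ratio of consecutive terms depends on the index.


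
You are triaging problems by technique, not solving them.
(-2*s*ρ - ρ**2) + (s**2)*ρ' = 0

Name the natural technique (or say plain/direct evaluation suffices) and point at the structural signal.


Method: the homogeneous substitution — the slope's numerator and denominator share total degree; set v = ρ/s and the equation drops to separable form. A Bernoulli substitution is a fair alternative on this equation directly; the homogeneous reading takes it as given.


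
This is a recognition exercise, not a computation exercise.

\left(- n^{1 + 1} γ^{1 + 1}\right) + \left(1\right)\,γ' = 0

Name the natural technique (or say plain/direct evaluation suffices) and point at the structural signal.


Technique: separation of variables — one side of the product carries the independent variable, the other the unknown — the textbook separation shape.


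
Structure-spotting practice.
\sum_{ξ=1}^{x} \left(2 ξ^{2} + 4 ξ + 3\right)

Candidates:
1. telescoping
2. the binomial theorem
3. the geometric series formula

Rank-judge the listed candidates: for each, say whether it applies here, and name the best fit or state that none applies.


Technique: no special technique — with only polynomial terms in ξ present, the classical sum-of-powers identities are all you need.
- telescoping — the summand is not presented as a shifted difference — a telescoping rewrite may exist, but the displayed structure does not offer one.
- the binomial theorem: the terms do not reassemble into a binomial power.
- the geometric series formula — the term-to-term ratio drifts with the index — the one thing the geometric formula cannot absorb.


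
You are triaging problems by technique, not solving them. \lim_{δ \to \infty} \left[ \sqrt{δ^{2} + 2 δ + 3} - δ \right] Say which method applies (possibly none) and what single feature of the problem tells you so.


Best approach: conjugate multiplication — both pieces blow up but their difference is finite; the conjugate trick rationalizes \sqrt{δ^{2} + 2 δ + 3} - δ.


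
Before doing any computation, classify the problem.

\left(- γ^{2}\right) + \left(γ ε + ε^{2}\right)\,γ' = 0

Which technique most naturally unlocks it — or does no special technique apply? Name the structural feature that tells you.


Best approach: the homogeneous substitution — the slope is degree-zero homogeneous: the ratio substitution v = γ/ε collapses it. This can also be massaged into Bernoulli form (the roles of the variables may need exchanging); the homogeneous substitution avoids that setup.


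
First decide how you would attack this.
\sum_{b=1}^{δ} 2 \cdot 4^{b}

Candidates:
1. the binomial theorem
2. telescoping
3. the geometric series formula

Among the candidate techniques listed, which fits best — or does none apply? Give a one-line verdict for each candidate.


Diagnosis: the geometric series formula — each summand is the previous one scaled by 4; that constant multiplier is itself the geometric structure.
- the binomial theorem: the summand does not match any term pattern of an expanded binomial power.
- telescoping: neither a shifted-difference shape nor integer-spaced poles are present.
- the geometric series formula: applies; the problem has the shape this method handles.


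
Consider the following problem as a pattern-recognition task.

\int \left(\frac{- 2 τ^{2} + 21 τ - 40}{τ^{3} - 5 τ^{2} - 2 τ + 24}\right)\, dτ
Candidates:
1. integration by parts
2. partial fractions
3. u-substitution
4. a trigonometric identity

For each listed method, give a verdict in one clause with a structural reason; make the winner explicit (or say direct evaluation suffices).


Best approach: partial fractions — the bottom factors while the top stays lower-degree — split into simple fractions and integrate piece by piece.
- integration by parts: the nonconstant-polynomial-times-standard-kernel pattern (an exp, sine, cosine, or logarithm partner) is absent.
- partial fractions: yes, a natural case for it.
- u-substitution — no subexpression of the integrand serves as a whole-integral substitution inner — individual terms may offer their own, but none carries its derivative as a factor of the full integrand; a working change of variable would have to be constructed from outside the expression.
- a trigonometric identity: with no trigonometric functions present, identity rewriting has no target.


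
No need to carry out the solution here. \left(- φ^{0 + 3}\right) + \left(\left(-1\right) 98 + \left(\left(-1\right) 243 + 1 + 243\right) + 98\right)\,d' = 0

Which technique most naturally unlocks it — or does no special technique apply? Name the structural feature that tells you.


Verdict: no special technique — with d absent the equation is not coupled at all: direct integration in φ.


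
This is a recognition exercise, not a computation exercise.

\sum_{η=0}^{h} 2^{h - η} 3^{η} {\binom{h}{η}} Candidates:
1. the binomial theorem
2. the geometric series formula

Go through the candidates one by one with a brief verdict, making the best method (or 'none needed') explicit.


Technique: the binomial theorem — the binomial coefficients weight matched powers of 3 and 2, which is exactly the expansion of a binomial power.
- the binomial theorem: a fit — the right tool for this form.
- the geometric series formula: no single multiplier carries one term to the next throughout the sum.


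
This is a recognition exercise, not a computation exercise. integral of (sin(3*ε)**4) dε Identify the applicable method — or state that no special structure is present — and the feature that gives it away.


Technique: a trigonometric identity — the even exponent on sin(3*ε)**4 signals one move: rewrite via cos of the doubled angle.


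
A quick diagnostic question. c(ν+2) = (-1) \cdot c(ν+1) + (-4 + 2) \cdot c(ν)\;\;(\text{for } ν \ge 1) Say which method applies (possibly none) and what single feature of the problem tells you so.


Verdict: the characteristic-root method — this is the constant-coefficient homogeneous case — the whole solution in ν reduces to a polynomial's roots.


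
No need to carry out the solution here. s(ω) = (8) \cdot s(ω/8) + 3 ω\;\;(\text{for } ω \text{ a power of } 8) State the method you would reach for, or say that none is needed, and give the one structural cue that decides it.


Best approach: the master substitution — the argument contracts 8-fold per step: reindex ω exponentially and solve the linear recurrence in the new index.


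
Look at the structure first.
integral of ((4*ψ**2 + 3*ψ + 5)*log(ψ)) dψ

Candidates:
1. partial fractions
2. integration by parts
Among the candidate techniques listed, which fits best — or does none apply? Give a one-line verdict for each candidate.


Best approach: integration by parts — logs resist antidifferentiation but differentiate beautifully; pair log(ψ) with the polynomial 4*ψ**2 + 3*ψ + 5 via parts.
- partial fractions — there is no rational-function structure to decompose.
- integration by parts — applies; the problem has the shape this method handles.


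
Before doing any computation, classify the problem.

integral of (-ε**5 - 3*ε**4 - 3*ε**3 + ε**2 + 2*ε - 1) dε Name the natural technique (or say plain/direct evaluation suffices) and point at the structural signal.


Diagnosis: no special technique — the integrand is a sum of constant multiples of powers of ε — integrate term by term.


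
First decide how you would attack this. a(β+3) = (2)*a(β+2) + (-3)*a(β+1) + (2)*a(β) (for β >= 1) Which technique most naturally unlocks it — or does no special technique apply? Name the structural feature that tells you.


Diagnosis: the characteristic-root method — linear, homogeneous, constant coefficients: solutions of the form r^β exist — find the roots of the characteristic polynomial.


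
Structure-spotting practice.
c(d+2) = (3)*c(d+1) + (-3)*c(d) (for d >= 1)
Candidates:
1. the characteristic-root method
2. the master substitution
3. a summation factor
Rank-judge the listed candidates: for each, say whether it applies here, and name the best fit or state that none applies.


Verdict: the characteristic-root method — because shifting d leaves the equation's coefficients unchanged, exponential trials reduce it to algebra.
- the characteristic-root method: a fit — the right tool for this form.
- the master substitution: with no divided-index recursive call, reindexing by powers of a base buys nothing.
- a summation factor: a summation factor telescopes one-step recursions; this one carries higher-order memory.


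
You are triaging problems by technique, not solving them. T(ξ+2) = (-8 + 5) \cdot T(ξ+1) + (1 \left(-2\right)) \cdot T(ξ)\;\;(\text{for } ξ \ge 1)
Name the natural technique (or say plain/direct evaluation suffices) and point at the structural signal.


Verdict: the characteristic-root method — try a geometric ansatz r^ξ: constant coefficients turn the recurrence into one polynomial equation in r.


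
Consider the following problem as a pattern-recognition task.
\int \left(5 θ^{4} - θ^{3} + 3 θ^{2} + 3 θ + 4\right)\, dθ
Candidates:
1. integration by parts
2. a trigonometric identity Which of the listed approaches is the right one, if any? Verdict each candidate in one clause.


Technique: no special technique — the integrand is a sum of constant multiples of powers of θ — integrate term by term.
- integration by parts: parts would only shuffle a directly integrable integrand.
- a trigonometric identity — no sine or cosine appears, so there is nothing for a trigonometric identity to act on.


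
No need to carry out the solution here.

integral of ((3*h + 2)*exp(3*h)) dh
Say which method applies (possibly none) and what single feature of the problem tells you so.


Verdict: integration by parts — a polynomial 3*h + 2 against the kernel exp(3*h) is the signature bounded-ladder case for integration by parts.


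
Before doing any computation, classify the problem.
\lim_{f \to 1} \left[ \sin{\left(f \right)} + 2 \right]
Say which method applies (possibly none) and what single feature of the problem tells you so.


Diagnosis: no special technique — the function is continuous at 1; evaluation is itself the limit, no machinery required.


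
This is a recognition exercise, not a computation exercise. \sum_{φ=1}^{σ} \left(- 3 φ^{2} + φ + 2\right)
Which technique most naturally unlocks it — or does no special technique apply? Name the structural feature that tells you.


Technique: no special technique — recognize the absence of structure: constant-multiple powers of φ summed plainly, no special method required.


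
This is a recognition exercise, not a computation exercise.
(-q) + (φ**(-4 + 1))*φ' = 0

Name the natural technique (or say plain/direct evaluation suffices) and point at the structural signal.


Verdict: separation of variables — one side of the product carries the independent variable, the other the unknown — the textbook separation shape. One could also solve this as an exact equation; with each coefficient in its own variable, separating is the same work with fewer steps.


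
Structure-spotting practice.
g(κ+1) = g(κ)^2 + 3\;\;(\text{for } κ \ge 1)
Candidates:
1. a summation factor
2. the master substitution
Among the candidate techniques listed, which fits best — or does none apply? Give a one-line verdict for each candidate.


Best approach: no special technique — the recurrence is nonlinear in the sequence values; study it directly, no linear machinery applies.
- a summation factor — no summation factor applies — the rule is not linear in the sequence values.
- the master substitution — the recursion steps by a constant offset, so exponential reindexing is pointless.


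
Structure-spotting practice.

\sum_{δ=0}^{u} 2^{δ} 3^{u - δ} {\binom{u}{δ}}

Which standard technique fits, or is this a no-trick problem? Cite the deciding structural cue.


Best approach: the binomial theorem — terms weighting {\binom{u}{δ}} against matched powers of 2 and 3 reassemble into (2 + 3)^u by the binomial theorem.


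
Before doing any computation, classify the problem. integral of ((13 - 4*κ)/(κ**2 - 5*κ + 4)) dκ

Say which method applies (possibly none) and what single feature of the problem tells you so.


Method: partial fractions — κ**2 - 5*κ + 4 splits into linear pieces, so the quotient is a sum of simple fractions — decompose before integrating.


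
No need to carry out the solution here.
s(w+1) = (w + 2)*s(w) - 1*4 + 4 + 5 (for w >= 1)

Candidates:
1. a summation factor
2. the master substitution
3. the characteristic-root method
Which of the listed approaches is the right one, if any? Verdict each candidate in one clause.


Technique: a summation factor — it is first-order linear but the coefficient w + 2 depends on the index, so multiply through by a summation factor to telescope it.
- a summation factor: yes, a natural case for it.
- the master substitution: no fixed divisor shrinks the index between calls.
- the characteristic-root method — an index-dependent weight blocks the pure exponential ansatz.


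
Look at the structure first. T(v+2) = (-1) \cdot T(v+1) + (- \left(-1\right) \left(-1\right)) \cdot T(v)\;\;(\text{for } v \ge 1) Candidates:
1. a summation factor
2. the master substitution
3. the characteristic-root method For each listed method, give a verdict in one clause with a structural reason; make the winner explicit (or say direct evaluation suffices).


Technique: the characteristic-root method — linear, homogeneous, constant coefficients: solutions of the form r^v exist — find the roots of the characteristic polynomial.
- a summation factor — a summation factor telescopes one-step recursions; this one carries higher-order memory.
- the master substitution: the recursion shifts the index rather than dividing it.
- the characteristic-root method: a fit — the right tool for this form.


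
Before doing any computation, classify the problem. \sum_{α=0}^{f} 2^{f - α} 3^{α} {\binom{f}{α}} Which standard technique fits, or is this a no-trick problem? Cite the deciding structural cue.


Best approach: the binomial theorem — {\binom{f}{α}} weighting matched powers of 3 and 2 is the expanded form of (3 + 2)^f — fold it back up.


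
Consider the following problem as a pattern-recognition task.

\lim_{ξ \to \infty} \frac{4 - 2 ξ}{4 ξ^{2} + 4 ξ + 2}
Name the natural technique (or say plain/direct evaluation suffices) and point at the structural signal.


Method: dominant-term comparison — divide through by the highest power of ξ; every lower-order term dies and the dominant terms decide the limit. As a single quotient, the ∞/∞ shape would yield to repeated differentiation as well — the growth comparison gets there in one look.
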